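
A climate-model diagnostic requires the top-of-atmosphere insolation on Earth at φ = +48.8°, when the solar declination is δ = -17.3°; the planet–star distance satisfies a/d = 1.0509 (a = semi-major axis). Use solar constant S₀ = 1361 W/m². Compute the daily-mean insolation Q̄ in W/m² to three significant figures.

cos H₀ = −tan(+48.8°) tan(-17.300°) = 0.3558, H₀ = 1.2070 rad.
Bracket: H₀ sin φ sin δ + cos φ cos δ sin H₀ = 1.2070×0.75241×-0.29737 + 0.65869×0.95476×0.93457 = -0.270059 + 0.587743 = 0.317684.
Inverse-square distance factor (a/d)² = 1.0509² = 1.104391.
Q̄ = (S₀/π) × 1.104391 × [bracket] = (1361/π) × 1.104391 × 0.317684 = 152.0 W/m².

Q̄ ≈ 152 W/m²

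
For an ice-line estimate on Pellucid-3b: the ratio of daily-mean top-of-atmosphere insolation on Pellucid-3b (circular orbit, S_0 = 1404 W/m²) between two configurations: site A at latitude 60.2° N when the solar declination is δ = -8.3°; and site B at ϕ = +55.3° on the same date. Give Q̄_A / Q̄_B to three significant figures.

Q̄_A / Q̄_B ≈ 0.799

— Configuration A (ϕ=+60.2°):
cos h₀ = −tan(+60.2°) tan(-8.300°) = 0.2547, h₀ = 1.3132 rad.
Bracket: h₀ sin ϕ sin δ + cos ϕ cos δ sin h₀ = 1.3132×0.86777×-0.14436 + 0.49697×0.98953×0.96701 = -0.164506 + 0.475543 = 0.311037.
Q̄ = (S_0/π) × [bracket] = (1404/π) × 0.311037 = 139.00 W/m².
— Configuration B (ϕ=+55.3°):
cos h₀ = −tan(+55.3°) tan(-8.300°) = 0.2107, h₀ = 1.3585 rad.
Bracket: h₀ sin ϕ sin δ + cos ϕ cos δ sin h₀ = 1.3585×0.82214×-0.14436 + 0.56928×0.98953×0.97755 = -0.161232 + 0.550673 = 0.389441.
Q̄ = (S_0/π) × [bracket] = (1404/π) × 0.389441 = 174.04 W/m².
Ratio Q̄_A / Q̄_B = 139.00 / 174.04 = 0.7987.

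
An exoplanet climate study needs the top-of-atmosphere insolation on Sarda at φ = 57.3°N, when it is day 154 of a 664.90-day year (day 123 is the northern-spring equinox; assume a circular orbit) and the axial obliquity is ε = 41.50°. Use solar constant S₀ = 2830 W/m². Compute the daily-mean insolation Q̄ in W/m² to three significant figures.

Q̄ ≈ 728 W/m²

Solar longitude: λ_s = 360° × (154 − 123)/664.90 = 16.784°.
sin δ = sin 41.50° × sin 16.784° = 0.19135, so δ = +11.031°.
cos H₀ = −tan(+57.3°) tan(+11.031°) = -0.3037, H₀ = 1.8793 rad.
Bracket: H₀ sin φ sin δ + cos φ cos δ sin H₀ = 1.8793×0.84151×0.19135 + 0.54024×0.98152×0.95278 = 0.302610 + 0.505218 = 0.807828.
Q̄ = (S₀/π) × [bracket] = (2830/π) × 0.807828 = 727.7 W/m².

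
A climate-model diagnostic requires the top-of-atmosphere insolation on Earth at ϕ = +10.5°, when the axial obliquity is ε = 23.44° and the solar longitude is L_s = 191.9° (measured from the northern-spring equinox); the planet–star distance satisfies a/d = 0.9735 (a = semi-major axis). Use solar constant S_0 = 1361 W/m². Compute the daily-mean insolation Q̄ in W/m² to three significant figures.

Solar declination: sin δ = sin ε · sin L_s = sin 23.44° × sin 191.9° = -0.08203, so δ = -4.705°.
cos h₀ = −tan(+10.5°) tan(-4.705°) = 0.0153, h₀ = 1.5555 rad.
Bracket: h₀ sin ϕ sin δ + cos ϕ cos δ sin h₀ = 1.5555×0.18224×-0.08203 + 0.98325×0.99663×0.99988 = -0.023253 + 0.979819 = 0.956566.
Inverse-square distance factor (a/d)² = 0.9735² = 0.947702.
Q̄ = (S_0/π) × 0.947702 × [bracket] = (1361/π) × 0.947702 × 0.956566 = 392.7 W/m².

Q̄ ≈ 393 W/m²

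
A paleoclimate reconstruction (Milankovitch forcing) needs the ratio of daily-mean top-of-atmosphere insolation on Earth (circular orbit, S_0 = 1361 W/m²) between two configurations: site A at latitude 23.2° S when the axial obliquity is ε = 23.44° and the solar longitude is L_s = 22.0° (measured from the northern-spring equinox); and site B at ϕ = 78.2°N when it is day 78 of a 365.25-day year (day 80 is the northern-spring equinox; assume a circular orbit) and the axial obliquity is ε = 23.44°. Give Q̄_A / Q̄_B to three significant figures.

— Configuration A (ϕ=-23.2°):
Solar declination: sin δ = sin ε · sin L_s = sin 23.44° × sin 22.0° = 0.14901, so δ = +8.570°.
cos h₀ = −tan(-23.2°) tan(+8.570°) = 0.0646, h₀ = 1.5062 rad.
Bracket: h₀ sin ϕ sin δ + cos ϕ cos δ sin h₀ = 1.5062×-0.39394×0.14901 + 0.91914×0.98884×0.99791 = -0.088415 + 0.906983 = 0.818568.
Q̄ = (S_0/π) × [bracket] = (1361/π) × 0.818568 = 354.62 W/m².
— Configuration B (ϕ=+78.2°):
Solar longitude: L_s = 360° × (78 − 80)/365.25 = -1.971°, i.e. -1.971° + 360° = 358.029°.
sin δ = sin 23.44° × sin 358.029° = -0.01368, so δ = -0.784°.
cos h₀ = −tan(+78.2°) tan(-0.784°) = 0.0655, h₀ = 1.5052 rad.
Bracket: h₀ sin ϕ sin δ + cos ϕ cos δ sin h₀ = 1.5052×0.97887×-0.01368 + 0.20450×0.99991×0.99785 = -0.020156 + 0.204042 = 0.183886.
Q̄ = (S_0/π) × [bracket] = (1361/π) × 0.183886 = 79.663 W/m².
Ratio Q̄_A / Q̄_B = 354.62 / 79.663 = 4.452.

Q̄_A / Q̄_B ≈ 4.45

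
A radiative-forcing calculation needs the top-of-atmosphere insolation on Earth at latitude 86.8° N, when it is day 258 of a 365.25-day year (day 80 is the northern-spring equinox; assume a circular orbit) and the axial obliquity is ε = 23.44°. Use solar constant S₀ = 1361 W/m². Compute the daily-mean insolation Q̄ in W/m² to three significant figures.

Solar longitude: λ_s = 360° × (258 − 80)/365.25 = 175.441°.
sin δ = sin 23.44° × sin 175.441° = 0.03162, so δ = +1.812°.
cos H₀ = −tan(+86.8°) tan(+1.812°) = -0.5658, H₀ = 2.1722 rad.
Bracket: H₀ sin φ sin δ + cos φ cos δ sin H₀ = 2.1722×0.99844×0.03162 + 0.05582×0.99950×0.82457 = 0.068578 + 0.046004 = 0.114582.
Q̄ = (S₀/π) × [bracket] = (1361/π) × 0.114582 = 49.64 W/m².

Q̄ ≈ 49.6 W/m²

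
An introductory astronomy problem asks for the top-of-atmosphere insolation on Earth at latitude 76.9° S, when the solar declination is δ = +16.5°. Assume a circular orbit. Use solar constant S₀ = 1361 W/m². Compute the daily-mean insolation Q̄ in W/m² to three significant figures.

cos H₀ = −tan(-76.9°) tan(+16.500°) = 1.2729 ≥ 1 ⇒ polar night, H₀ = 0 and Q̄ = 0.

Q̄ ≈ 0.00 W/m²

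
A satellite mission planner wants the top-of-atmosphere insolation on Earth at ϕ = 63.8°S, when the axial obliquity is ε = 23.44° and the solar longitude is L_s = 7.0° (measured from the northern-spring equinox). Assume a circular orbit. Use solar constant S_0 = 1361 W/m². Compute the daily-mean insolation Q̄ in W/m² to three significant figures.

Solar declination: sin δ = sin ε · sin L_s = sin 23.44° × sin 7.0° = 0.04848, so δ = +2.779°.
cos h₀ = −tan(-63.8°) tan(+2.779°) = 0.0986, h₀ = 1.4720 rad.
Bracket: h₀ sin ϕ sin δ + cos ϕ cos δ sin h₀ = 1.4720×-0.89726×0.04848 + 0.44151×0.99882×0.99512 = -0.064031 + 0.438837 = 0.374806.
Q̄ = (S_0/π) × [bracket] = (1361/π) × 0.374806 = 162.4 W/m².

Q̄ ≈ 162 W/m²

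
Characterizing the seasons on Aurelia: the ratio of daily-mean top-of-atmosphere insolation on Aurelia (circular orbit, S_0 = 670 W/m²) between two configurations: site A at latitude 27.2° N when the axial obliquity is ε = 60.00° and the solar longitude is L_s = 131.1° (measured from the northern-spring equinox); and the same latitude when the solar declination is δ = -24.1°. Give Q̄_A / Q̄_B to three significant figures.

Q̄_A / Q̄_B ≈ 2.24

— Configuration A (ϕ=+27.2°):
Solar declination: sin δ = sin ε · sin L_s = sin 60.00° × sin 131.1° = 0.65261, so δ = +40.738°.
cos h₀ = −tan(+27.2°) tan(+40.738°) = -0.4426, h₀ = 2.0293 rad.
Bracket: h₀ sin ϕ sin δ + cos ϕ cos δ sin h₀ = 2.0293×0.45710×0.65261 + 0.88942×0.75770×0.89670 = 0.605356 + 0.604298 = 1.209654.
Q̄ = (S_0/π) × [bracket] = (670/π) × 1.209654 = 257.98 W/m².
— Configuration B (ϕ=+27.2°):
cos h₀ = −tan(+27.2°) tan(-24.100°) = 0.2299, h₀ = 1.3388 rad.
Bracket: h₀ sin ϕ sin δ + cos ϕ cos δ sin h₀ = 1.3388×0.45710×-0.40833 + 0.88942×0.91283×0.97322 = -0.249884 + 0.790147 = 0.540263.
Q̄ = (S_0/π) × [bracket] = (670/π) × 0.540263 = 115.22 W/m².
Ratio Q̄_A / Q̄_B = 257.98 / 115.22 = 2.239.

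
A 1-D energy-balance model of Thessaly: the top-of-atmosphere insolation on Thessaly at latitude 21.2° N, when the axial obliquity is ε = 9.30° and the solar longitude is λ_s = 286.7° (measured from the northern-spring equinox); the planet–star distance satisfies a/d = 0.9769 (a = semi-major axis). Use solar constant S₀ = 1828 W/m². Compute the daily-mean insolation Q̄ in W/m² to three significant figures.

Q̄ ≈ 464 W/m²

Solar declination: sin δ = sin ε · sin λ_s = sin 9.30° × sin 286.7° = -0.15479, so δ = -8.904°.
cos H₀ = −tan(+21.2°) tan(-8.904°) = 0.0608, H₀ = 1.5100 rad.
Bracket: H₀ sin φ sin δ + cos φ cos δ sin H₀ = 1.5100×0.36162×-0.15479 + 0.93232×0.98795×0.99815 = -0.084522 + 0.919382 = 0.834860.
Inverse-square distance factor (a/d)² = 0.9769² = 0.954334.
Q̄ = (S₀/π) × 0.954334 × [bracket] = (1828/π) × 0.954334 × 0.834860 = 463.6 W/m².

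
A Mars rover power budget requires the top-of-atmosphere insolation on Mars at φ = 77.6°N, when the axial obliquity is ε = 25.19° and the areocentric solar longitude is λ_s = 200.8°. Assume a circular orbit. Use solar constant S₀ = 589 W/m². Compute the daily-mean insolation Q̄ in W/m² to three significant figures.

Q̄ ≈ 6.41 W/m²

sin δ = sin 25.19° × sin 200.8° = -0.15114, so δ = -8.693°.
cos H₀ = −tan(+77.6°) tan(-8.693°) = 0.6954, H₀ = 0.8018 rad.
Bracket: H₀ sin φ sin δ + cos φ cos δ sin H₀ = 0.8018×0.97667×-0.15114 + 0.21474×0.98851×0.71861 = -0.118357 + 0.152541 = 0.034184.
Q̄ = (S₀/π) × [bracket] = (589/π) × 0.034184 = 6.409 W/m².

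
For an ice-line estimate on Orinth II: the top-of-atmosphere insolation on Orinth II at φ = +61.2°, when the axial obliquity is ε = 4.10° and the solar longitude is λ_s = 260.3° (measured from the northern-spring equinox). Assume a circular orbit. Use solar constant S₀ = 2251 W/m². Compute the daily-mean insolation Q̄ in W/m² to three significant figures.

Q̄ ≈ 278 W/m²

Solar declination: sin δ = sin ε · sin λ_s = sin 4.10° × sin 260.3° = -0.07048, so δ = -4.041°.
cos H₀ = −tan(+61.2°) tan(-4.041°) = 0.1285, H₀ = 1.4419 rad.
Bracket: H₀ sin φ sin δ + cos φ cos δ sin H₀ = 1.4419×0.87631×-0.07048 + 0.48175×0.99751×0.99171 = -0.089055 + 0.476567 = 0.387512.
Q̄ = (S₀/π) × [bracket] = (2251/π) × 0.387512 = 277.7 W/m².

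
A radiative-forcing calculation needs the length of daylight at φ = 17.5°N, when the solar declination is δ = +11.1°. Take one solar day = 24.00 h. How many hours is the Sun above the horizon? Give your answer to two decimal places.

cos H₀ = −tan φ · tan δ = −tan(+17.5°) × tan(+11.100°) = -0.0619, so H₀ = 1.6327 rad = 93.55°.
Daylight = 2H₀/(2π) × 24.00 h = (1.6327/π) × 24.00 = 12.47 h.

12.47 h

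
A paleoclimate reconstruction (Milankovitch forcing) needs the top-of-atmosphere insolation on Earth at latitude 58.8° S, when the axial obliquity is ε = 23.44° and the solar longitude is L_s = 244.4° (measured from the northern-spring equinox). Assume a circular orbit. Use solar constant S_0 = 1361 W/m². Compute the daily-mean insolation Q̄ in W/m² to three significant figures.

Solar declination: sin δ = sin ε · sin L_s = sin 23.44° × sin 244.4° = -0.35874, so δ = -21.023°.
cos h₀ = −tan(-58.8°) tan(-21.023°) = -0.6346, h₀ = 2.2583 rad.
Bracket: h₀ sin ϕ sin δ + cos ϕ cos δ sin h₀ = 2.2583×-0.85536×-0.35874 + 0.51803×0.93344×0.77285 = 0.692964 + 0.373712 = 1.066676.
Q̄ = (S_0/π) × [bracket] = (1361/π) × 1.066676 = 462.1 W/m².

Q̄ ≈ 462 W/m²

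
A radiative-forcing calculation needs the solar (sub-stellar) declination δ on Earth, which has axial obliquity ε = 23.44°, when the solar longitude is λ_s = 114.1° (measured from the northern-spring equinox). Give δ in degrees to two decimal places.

δ = +21.29°

sin δ = sin ε · sin λ_s = sin 23.44° × sin 114.1° = 0.363115.
δ = arcsin(0.363115) = +21.29°.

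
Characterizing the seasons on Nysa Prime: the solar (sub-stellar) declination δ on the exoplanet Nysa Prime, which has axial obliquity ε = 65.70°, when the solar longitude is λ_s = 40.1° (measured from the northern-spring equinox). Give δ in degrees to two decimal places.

δ = +35.95°

sin δ = sin ε · sin λ_s = sin 65.70° × sin 40.1° = 0.587056.
δ = arcsin(0.587056) = +35.95°.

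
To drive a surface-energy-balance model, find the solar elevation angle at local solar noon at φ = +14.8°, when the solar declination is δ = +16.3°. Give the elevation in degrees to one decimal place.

At local noon the hour angle is zero, so the zenith angle equals |φ − δ| = |+14.8° − (+16.300°)| = 1.500°.
Elevation = 90° − 1.500° = 88.5°.

88.5°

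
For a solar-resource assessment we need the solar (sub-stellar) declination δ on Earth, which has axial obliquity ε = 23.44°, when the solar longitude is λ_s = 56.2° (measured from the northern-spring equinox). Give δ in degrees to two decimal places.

sin δ = sin ε · sin λ_s = sin 23.44° × sin 56.2° = 0.330556.
δ = arcsin(0.330556) = +19.30°.

δ = +19.30°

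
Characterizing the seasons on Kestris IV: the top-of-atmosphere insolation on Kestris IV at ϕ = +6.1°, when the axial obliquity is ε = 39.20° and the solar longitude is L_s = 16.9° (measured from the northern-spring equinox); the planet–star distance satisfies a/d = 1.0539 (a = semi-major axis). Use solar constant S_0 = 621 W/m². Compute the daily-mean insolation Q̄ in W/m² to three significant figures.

Q̄ ≈ 221 W/m²

Solar declination: sin δ = sin ε · sin L_s = sin 39.20° × sin 16.9° = 0.18373, so δ = +10.587°.
cos h₀ = −tan(+6.1°) tan(+10.587°) = -0.0200, h₀ = 1.5908 rad.
Bracket: h₀ sin ϕ sin δ + cos ϕ cos δ sin h₀ = 1.5908×0.10626×0.18373 + 0.99434×0.98298×0.99980 = 0.031057 + 0.977221 = 1.008278.
Inverse-square distance factor (a/d)² = 1.0539² = 1.110705.
Q̄ = (S_0/π) × 1.110705 × [bracket] = (621/π) × 1.110705 × 1.008278 = 221.4 W/m².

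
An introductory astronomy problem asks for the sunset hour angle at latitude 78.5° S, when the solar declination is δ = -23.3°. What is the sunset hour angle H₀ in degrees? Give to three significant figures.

H₀ = 180°

Sunrise equation: cos H₀ = −tan φ · tan δ = -2.1168 ≤ −1, so the Sun never sets (polar day) and H₀ = π.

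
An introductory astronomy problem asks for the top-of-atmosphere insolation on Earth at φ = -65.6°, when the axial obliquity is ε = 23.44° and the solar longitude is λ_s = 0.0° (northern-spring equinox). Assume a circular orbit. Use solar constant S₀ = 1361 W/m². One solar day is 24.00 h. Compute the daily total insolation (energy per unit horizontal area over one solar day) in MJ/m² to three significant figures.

Solar declination: sin δ = sin ε · sin λ_s = sin 23.44° × sin 0.0° = 0.00000, so δ = +0.000°.
cos H₀ = −tan(-65.6°) tan(+0.000°) = 0.0000, H₀ = 1.5708 rad.
Bracket: H₀ sin φ sin δ + cos φ cos δ sin H₀ = 1.5708×-0.91068×0.00000 + 0.41310×1.00000×1.00000 = -0.000000 + 0.413100 = 0.413100.
Q̄ = (S₀/π) × [bracket] = (1361/π) × 0.413100 = 178.96 W/m².
Daily total = Q̄ × 24.00 h × 3600 s/h = 178.96 × 24.00 × 3600 / 10⁶ = 15.46 MJ/m².

15.5 MJ/m²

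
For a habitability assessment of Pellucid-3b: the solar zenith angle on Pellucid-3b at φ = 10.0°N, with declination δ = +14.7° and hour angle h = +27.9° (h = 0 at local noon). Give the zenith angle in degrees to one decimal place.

cos θ_z = sin φ sin δ + cos φ cos δ cos h = 0.044065 + 0.841851 = 0.885916.
θ_z = arccos(0.885916) = 27.6°.

θ_z = 27.6°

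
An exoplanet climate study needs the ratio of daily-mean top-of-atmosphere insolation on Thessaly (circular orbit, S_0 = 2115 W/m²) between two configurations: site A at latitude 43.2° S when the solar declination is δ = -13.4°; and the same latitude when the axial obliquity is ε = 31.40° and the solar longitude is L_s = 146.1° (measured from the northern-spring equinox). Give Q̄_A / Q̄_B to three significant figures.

Q̄_A / Q̄_B ≈ 2.36

— Configuration A (ϕ=-43.2°):
cos h₀ = −tan(-43.2°) tan(-13.400°) = -0.2237, h₀ = 1.7964 rad.
Bracket: h₀ sin ϕ sin δ + cos ϕ cos δ sin h₀ = 1.7964×-0.68455×-0.23175 + 0.72897×0.97278×0.97465 = 0.284989 + 0.691151 = 0.976140.
Q̄ = (S_0/π) × [bracket] = (2115/π) × 0.976140 = 657.16 W/m².
— Configuration B (ϕ=-43.2°):
Solar declination: sin δ = sin ε · sin L_s = sin 31.40° × sin 146.1° = 0.29059, so δ = +16.893°.
cos h₀ = −tan(-43.2°) tan(+16.893°) = 0.2852, h₀ = 1.2816 rad.
Bracket: h₀ sin ϕ sin δ + cos ϕ cos δ sin h₀ = 1.2816×-0.68455×0.29059 + 0.72897×0.95685×0.95847 = -0.254940 + 0.668547 = 0.413607.
Q̄ = (S_0/π) × [bracket] = (2115/π) × 0.413607 = 278.45 W/m².
Ratio Q̄_A / Q̄_B = 657.16 / 278.45 = 2.360.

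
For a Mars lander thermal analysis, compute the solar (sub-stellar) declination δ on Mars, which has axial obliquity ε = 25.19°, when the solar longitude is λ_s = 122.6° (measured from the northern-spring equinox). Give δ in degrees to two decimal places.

sin δ = sin ε · sin λ_s = sin 25.19° × sin 122.6° = 0.358566.
δ = arcsin(0.358566) = +21.01°.

δ = +21.01°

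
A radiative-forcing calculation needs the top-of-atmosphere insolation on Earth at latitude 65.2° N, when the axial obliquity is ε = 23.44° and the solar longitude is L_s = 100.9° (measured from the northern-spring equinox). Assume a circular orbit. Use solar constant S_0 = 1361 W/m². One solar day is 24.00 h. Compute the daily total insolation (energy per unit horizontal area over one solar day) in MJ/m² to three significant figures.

Solar declination: sin δ = sin ε · sin L_s = sin 23.44° × sin 100.9° = 0.39061, so δ = +22.993°.
cos h₀ = −tan(+65.2°) tan(+22.993°) = -0.9183, h₀ = 2.7346 rad.
Bracket: h₀ sin ϕ sin δ + cos ϕ cos δ sin h₀ = 2.7346×0.90778×0.39061 + 0.41945×0.92056×0.39585 = 0.969656 + 0.152849 = 1.122505.
Q̄ = (S_0/π) × [bracket] = (1361/π) × 1.122505 = 486.29 W/m².
Daily total = Q̄ × 24.00 h × 3600 s/h = 486.29 × 24.00 × 3600 / 10⁶ = 42.02 MJ/m².

42.0 MJ/m²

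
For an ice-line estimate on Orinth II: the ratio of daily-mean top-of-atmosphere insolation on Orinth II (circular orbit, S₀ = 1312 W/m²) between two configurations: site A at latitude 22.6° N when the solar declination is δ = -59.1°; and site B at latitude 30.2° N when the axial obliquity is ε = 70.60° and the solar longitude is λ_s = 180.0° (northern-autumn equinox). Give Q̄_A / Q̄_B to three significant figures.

Q̄_A / Q̄_B ≈ 0.0883

— Configuration A (φ=+22.6°):
cos H₀ = −tan(+22.6°) tan(-59.100°) = 0.6955, H₀ = 0.8017 rad.
Bracket: H₀ sin φ sin δ + cos φ cos δ sin H₀ = 0.8017×0.38430×-0.85806 + 0.92321×0.51354×0.71851 = -0.264363 + 0.340649 = 0.076286.
Q̄ = (S₀/π) × [bracket] = (1312/π) × 0.076286 = 31.859 W/m².
— Configuration B (φ=+30.2°):
Solar declination: sin δ = sin ε · sin λ_s = sin 70.60° × sin 180.0° = 0.00000, so δ = +0.000°.
cos H₀ = −tan(+30.2°) tan(+0.000°) = -0.0000, H₀ = 1.5708 rad.
Bracket: H₀ sin φ sin δ + cos φ cos δ sin H₀ = 1.5708×0.50302×0.00000 + 0.86427×1.00000×1.00000 = 0.000000 + 0.864270 = 0.864270.
Q̄ = (S₀/π) × [bracket] = (1312/π) × 0.864270 = 360.94 W/m².
Ratio Q̄_A / Q̄_B = 31.859 / 360.94 = 0.08827.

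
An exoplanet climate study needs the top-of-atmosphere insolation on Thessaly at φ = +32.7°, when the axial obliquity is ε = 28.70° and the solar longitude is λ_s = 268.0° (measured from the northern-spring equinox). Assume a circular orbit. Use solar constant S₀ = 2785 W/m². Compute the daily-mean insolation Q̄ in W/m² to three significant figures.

Q̄ ≈ 334 W/m²

Solar declination: sin δ = sin ε · sin λ_s = sin 28.70° × sin 268.0° = -0.47993, so δ = -28.681°.
cos H₀ = −tan(+32.7°) tan(-28.681°) = 0.3512, H₀ = 1.2119 rad.
Bracket: H₀ sin φ sin δ + cos φ cos δ sin H₀ = 1.2119×0.54024×-0.47993 + 0.84151×0.87731×0.93630 = -0.314218 + 0.691238 = 0.377020.
Q̄ = (S₀/π) × [bracket] = (2785/π) × 0.377020 = 334.2 W/m².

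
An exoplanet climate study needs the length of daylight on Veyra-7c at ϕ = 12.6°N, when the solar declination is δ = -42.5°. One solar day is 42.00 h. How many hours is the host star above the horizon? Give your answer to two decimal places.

cos h₀ = −tan ϕ · tan δ = −tan(+12.6°) × tan(-42.500°) = 0.2048, so h₀ = 1.3645 rad = 78.18°.
Daylight = 2h₀/(2π) × 42.00 h = (1.3645/π) × 42.00 = 18.24 h.

18.24 h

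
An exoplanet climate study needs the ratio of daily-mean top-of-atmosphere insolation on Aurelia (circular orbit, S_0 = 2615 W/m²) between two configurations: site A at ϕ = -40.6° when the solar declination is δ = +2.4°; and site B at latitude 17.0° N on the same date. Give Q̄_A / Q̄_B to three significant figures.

— Configuration A (ϕ=-40.6°):
cos h₀ = −tan(-40.6°) tan(+2.400°) = 0.0359, h₀ = 1.5349 rad.
Bracket: h₀ sin ϕ sin δ + cos ϕ cos δ sin h₀ = 1.5349×-0.65077×0.04188 + 0.75927×0.99912×0.99935 = -0.041833 + 0.758109 = 0.716276.
Q̄ = (S_0/π) × [bracket] = (2615/π) × 0.716276 = 596.21 W/m².
— Configuration B (ϕ=+17.0°):
cos h₀ = −tan(+17.0°) tan(+2.400°) = -0.0128, h₀ = 1.5836 rad.
Bracket: h₀ sin ϕ sin δ + cos ϕ cos δ sin h₀ = 1.5836×0.29237×0.04188 + 0.95630×0.99912×0.99992 = 0.019390 + 0.955382 = 0.974772.
Q̄ = (S_0/π) × [bracket] = (2615/π) × 0.974772 = 811.38 W/m².
Ratio Q̄_A / Q̄_B = 596.21 / 811.38 = 0.7348.

Q̄_A / Q̄_B ≈ 0.735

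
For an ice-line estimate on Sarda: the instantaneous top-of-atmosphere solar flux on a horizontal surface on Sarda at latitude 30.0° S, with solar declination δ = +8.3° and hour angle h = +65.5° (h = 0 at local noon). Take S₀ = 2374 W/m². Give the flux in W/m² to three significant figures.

672 W/m²

cos θ_z = sin φ sin δ + cos φ cos δ cos h = -0.072178 + 0.355373 = 0.283195.
Flux = S₀ · cos θ_z = 2374 × 0.283195 = 672.3 W/m².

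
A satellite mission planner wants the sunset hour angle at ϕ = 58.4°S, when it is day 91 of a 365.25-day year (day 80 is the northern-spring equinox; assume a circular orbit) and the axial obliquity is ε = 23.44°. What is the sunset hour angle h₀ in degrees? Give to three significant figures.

h₀ = 83.0°

Solar longitude: L_s = 360° × (91 − 80)/365.25 = 10.842°.
sin δ = sin 23.44° × sin 10.842° = 0.07482, so δ = +4.291°.
cos h₀ = −tan ϕ · tan δ = −tan(-58.4°) × tan(+4.291°) = 0.1220, so h₀ = 1.4485 rad = 82.99°.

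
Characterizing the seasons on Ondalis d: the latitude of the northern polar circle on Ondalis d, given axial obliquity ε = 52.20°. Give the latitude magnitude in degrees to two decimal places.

37.80°

The polar circle is the lowest latitude that experiences at least one full rotation of continuous daylight at the northern-summer solstice; it lies at |ϕ| = 90° − ε = 90° − 52.20° = 37.80°.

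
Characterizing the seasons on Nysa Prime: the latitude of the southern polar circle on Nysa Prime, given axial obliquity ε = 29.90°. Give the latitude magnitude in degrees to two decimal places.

The polar circle is the lowest latitude that experiences at least one full rotation of continuous darkness at the northern-summer solstice; it lies at |ϕ| = 90° − ε = 90° − 29.90° = 60.10°.

60.10°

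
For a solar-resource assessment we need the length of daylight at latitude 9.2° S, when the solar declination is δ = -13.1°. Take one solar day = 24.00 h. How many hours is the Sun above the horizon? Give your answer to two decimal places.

12.29 h

cos h₀ = −tan ϕ · tan δ = −tan(-9.2°) × tan(-13.100°) = -0.0377, so h₀ = 1.6085 rad = 92.16°.
Daylight = 2h₀/(2π) × 24.00 h = (1.6085/π) × 24.00 = 12.29 h.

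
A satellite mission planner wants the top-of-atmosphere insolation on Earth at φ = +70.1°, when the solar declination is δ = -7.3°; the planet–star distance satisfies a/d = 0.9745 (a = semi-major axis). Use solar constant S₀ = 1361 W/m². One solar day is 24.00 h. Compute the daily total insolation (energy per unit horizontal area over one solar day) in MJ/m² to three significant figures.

cos H₀ = −tan(+70.1°) tan(-7.300°) = 0.3539, H₀ = 1.2091 rad.
Bracket: H₀ sin φ sin δ + cos φ cos δ sin H₀ = 1.2091×0.94029×-0.12706 + 0.34038×0.99189×0.93529 = -0.144455 + 0.315772 = 0.171317.
Inverse-square distance factor (a/d)² = 0.9745² = 0.949650.
Q̄ = (S₀/π) × 0.949650 × [bracket] = (1361/π) × 0.949650 × 0.171317 = 70.481 W/m².
Daily total = Q̄ × 24.00 h × 3600 s/h = 70.481 × 24.00 × 3600 / 10⁶ = 6.090 MJ/m².

6.09 MJ/m²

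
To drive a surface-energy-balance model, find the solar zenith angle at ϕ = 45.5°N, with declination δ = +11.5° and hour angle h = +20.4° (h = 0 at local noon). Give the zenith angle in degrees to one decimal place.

θ_z = 38.2°

cos θ_z = sin ϕ sin δ + cos ϕ cos δ cos h = 0.142199 + 0.643761 = 0.785960.
θ_z = arccos(0.785960) = 38.2°.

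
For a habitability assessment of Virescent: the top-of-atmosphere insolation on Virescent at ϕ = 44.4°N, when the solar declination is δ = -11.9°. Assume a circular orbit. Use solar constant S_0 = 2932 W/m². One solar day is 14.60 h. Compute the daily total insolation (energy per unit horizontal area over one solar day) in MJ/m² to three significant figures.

cos h₀ = −tan(+44.4°) tan(-11.900°) = 0.2064, h₀ = 1.3629 rad.
Bracket: h₀ sin ϕ sin δ + cos ϕ cos δ sin h₀ = 1.3629×0.69966×-0.20620 + 0.71447×0.97851×0.97848 = -0.196625 + 0.684071 = 0.487446.
Q̄ = (S_0/π) × [bracket] = (2932/π) × 0.487446 = 454.93 W/m².
Daily total = Q̄ × 14.60 h × 3600 s/h = 454.93 × 14.60 × 3600 / 10⁶ = 23.91 MJ/m².

23.9 MJ/m²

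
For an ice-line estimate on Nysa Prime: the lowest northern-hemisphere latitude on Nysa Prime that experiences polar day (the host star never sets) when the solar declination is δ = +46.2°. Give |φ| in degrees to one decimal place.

|φ| = 43.8°

Polar day requires cos H₀ = −tan φ tan δ ≤ −1, i.e. tan φ tan δ ≥ 1.
The boundary is |tan φ| · |tan δ| = 1, so |φ| = 90° − |δ| = 90° − 46.2° = 43.8° in the northern hemisphere.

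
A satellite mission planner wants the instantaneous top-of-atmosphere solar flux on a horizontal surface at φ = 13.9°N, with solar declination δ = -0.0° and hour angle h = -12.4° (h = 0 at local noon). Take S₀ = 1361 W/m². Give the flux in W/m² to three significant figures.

cos θ_z = sin φ sin δ + cos φ cos δ cos h = -0.000000 + 0.948072 = 0.948072.
Flux = S₀ · cos θ_z = 1361 × 0.948072 = 1290 W/m².

1.29e+03 W/m²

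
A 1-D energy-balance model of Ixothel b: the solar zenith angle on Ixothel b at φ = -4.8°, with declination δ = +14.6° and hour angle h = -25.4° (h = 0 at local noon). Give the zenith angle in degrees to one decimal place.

θ_z = 31.8°

cos θ_z = sin φ sin δ + cos φ cos δ cos h = -0.021093 + 0.871100 = 0.850007.
θ_z = arccos(0.850007) = 31.8°.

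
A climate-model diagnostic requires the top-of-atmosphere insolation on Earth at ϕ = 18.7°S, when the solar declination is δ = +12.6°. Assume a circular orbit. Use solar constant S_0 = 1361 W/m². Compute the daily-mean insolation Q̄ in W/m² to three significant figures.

cos h₀ = −tan(-18.7°) tan(+12.600°) = 0.0757, h₀ = 1.4951 rad.
Bracket: h₀ sin ϕ sin δ + cos ϕ cos δ sin h₀ = 1.4951×-0.32061×0.21814 + 0.94721×0.97592×0.99713 = -0.104564 + 0.921748 = 0.817184.
Q̄ = (S_0/π) × [bracket] = (1361/π) × 0.817184 = 354.0 W/m².

Q̄ ≈ 354 W/m²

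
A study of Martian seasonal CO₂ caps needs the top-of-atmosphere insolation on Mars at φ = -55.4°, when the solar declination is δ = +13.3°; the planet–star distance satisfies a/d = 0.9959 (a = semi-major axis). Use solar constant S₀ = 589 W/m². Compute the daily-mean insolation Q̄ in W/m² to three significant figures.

cos H₀ = −tan(-55.4°) tan(+13.300°) = 0.3427, H₀ = 1.2210 rad.
Bracket: H₀ sin φ sin δ + cos φ cos δ sin H₀ = 1.2210×-0.82314×0.23005 + 0.56784×0.97318×0.93946 = -0.231213 + 0.519155 = 0.287942.
Inverse-square distance factor (a/d)² = 0.9959² = 0.991817.
Q̄ = (S₀/π) × 0.991817 × [bracket] = (589/π) × 0.991817 × 0.287942 = 53.54 W/m².

Q̄ ≈ 53.5 W/m²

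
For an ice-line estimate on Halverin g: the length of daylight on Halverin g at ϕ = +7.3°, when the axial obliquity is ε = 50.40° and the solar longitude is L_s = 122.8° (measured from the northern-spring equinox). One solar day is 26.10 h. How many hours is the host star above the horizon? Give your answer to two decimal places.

13.96 h

Solar declination: sin δ = sin ε · sin L_s = sin 50.40° × sin 122.8° = 0.64767, so δ = +40.366°.
cos h₀ = −tan ϕ · tan δ = −tan(+7.3°) × tan(+40.366°) = -0.1089, so h₀ = 1.6799 rad = 96.25°.
Daylight = 2h₀/(2π) × 26.10 h = (1.6799/π) × 26.10 = 13.96 h.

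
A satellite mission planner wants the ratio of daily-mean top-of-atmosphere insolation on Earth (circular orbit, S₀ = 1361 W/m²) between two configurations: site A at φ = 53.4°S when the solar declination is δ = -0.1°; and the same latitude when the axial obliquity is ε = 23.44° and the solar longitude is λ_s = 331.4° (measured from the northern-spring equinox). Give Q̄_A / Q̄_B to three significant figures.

— Configuration A (φ=-53.4°):
cos H₀ = −tan(-53.4°) tan(-0.100°) = -0.0024, H₀ = 1.5731 rad.
Bracket: H₀ sin φ sin δ + cos φ cos δ sin H₀ = 1.5731×-0.80282×-0.00175 + 0.59622×1.00000×1.00000 = 0.002210 + 0.596220 = 0.598430.
Q̄ = (S₀/π) × [bracket] = (1361/π) × 0.598430 = 259.25 W/m².
— Configuration B (φ=-53.4°):
Solar declination: sin δ = sin ε · sin λ_s = sin 23.44° × sin 331.4° = -0.19042, so δ = -10.977°.
cos H₀ = −tan(-53.4°) tan(-10.977°) = -0.2612, H₀ = 1.8350 rad.
Bracket: H₀ sin φ sin δ + cos φ cos δ sin H₀ = 1.8350×-0.80282×-0.19042 + 0.59622×0.98170×0.96529 = 0.280522 + 0.564993 = 0.845515.
Q̄ = (S₀/π) × [bracket] = (1361/π) × 0.845515 = 366.29 W/m².
Ratio Q̄_A / Q̄_B = 259.25 / 366.29 = 0.7078.

Q̄_A / Q̄_B ≈ 0.708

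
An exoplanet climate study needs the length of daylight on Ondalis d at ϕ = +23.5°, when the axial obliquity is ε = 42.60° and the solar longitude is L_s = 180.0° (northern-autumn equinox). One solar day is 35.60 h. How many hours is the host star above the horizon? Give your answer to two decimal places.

Solar declination: sin δ = sin ε · sin L_s = sin 42.60° × sin 180.0° = 0.00000, so δ = +0.000°.
cos h₀ = −tan ϕ · tan δ = −tan(+23.5°) × tan(+0.000°) = -0.0000, so h₀ = 1.5708 rad = 90.00°.
Daylight = 2h₀/(2π) × 35.60 h = (1.5708/π) × 35.60 = 17.80 h.

17.80 h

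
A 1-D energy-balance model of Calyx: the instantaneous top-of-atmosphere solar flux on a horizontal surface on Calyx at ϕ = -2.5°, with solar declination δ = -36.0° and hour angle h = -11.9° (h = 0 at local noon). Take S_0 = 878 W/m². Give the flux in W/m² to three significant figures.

717 W/m²

cos θ_z = sin ϕ sin δ + cos ϕ cos δ cos h = 0.025639 + 0.790877 = 0.816516.
Flux = S_0 · cos θ_z = 878 × 0.816516 = 716.9 W/m².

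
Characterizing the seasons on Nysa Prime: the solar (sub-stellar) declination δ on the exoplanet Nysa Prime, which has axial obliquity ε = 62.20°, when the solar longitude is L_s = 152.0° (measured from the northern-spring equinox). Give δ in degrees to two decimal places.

sin δ = sin ε · sin L_s = sin 62.20° × sin 152.0° = 0.415286.
δ = arcsin(0.415286) = +24.54°.

δ = +24.54°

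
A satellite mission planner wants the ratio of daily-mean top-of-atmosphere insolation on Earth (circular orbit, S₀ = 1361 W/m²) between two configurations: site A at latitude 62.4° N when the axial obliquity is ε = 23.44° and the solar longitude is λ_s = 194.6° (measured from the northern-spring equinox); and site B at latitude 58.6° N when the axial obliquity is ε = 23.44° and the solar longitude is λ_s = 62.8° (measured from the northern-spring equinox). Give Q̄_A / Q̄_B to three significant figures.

— Configuration A (φ=+62.4°):
Solar declination: sin δ = sin ε · sin λ_s = sin 23.44° × sin 194.6° = -0.10027, so δ = -5.755°.
cos H₀ = −tan(+62.4°) tan(-5.755°) = 0.1928, H₀ = 1.3768 rad.
Bracket: H₀ sin φ sin δ + cos φ cos δ sin H₀ = 1.3768×0.88620×-0.10027 + 0.46330×0.99496×0.98124 = -0.122341 + 0.452317 = 0.329976.
Q̄ = (S₀/π) × [bracket] = (1361/π) × 0.329976 = 142.95 W/m².
— Configuration B (φ=+58.6°):
Solar declination: sin δ = sin ε · sin λ_s = sin 23.44° × sin 62.8° = 0.35380, so δ = +20.720°.
cos H₀ = −tan(+58.6°) tan(+20.720°) = -0.6197, H₀ = 2.2392 rad.
Bracket: H₀ sin φ sin δ + cos φ cos δ sin H₀ = 2.2392×0.85355×0.35380 + 0.52101×0.93532×0.78484 = 0.676207 + 0.382461 = 1.058668.
Q̄ = (S₀/π) × [bracket] = (1361/π) × 1.058668 = 458.64 W/m².
Ratio Q̄_A / Q̄_B = 142.95 / 458.64 = 0.3117.

Q̄_A / Q̄_B ≈ 0.312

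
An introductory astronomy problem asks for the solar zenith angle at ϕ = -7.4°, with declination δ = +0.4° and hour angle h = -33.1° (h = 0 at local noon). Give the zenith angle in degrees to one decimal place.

cos θ_z = sin ϕ sin δ + cos ϕ cos δ cos h = -0.000899 + 0.830721 = 0.829822.
θ_z = arccos(0.829822) = 33.9°.

θ_z = 33.9°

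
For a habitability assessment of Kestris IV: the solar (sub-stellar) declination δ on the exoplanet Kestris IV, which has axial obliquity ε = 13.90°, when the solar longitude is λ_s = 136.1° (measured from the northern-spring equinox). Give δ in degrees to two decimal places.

δ = +9.59°

sin δ = sin ε · sin λ_s = sin 13.90° × sin 136.1° = 0.166575.
δ = arcsin(0.166575) = +9.59°.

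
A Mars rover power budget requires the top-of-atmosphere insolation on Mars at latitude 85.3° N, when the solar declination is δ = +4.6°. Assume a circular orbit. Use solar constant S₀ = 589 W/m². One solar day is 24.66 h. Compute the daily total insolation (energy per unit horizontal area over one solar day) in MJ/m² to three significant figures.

4.18 MJ/m²

cos H₀ = −tan(+85.3°) tan(+4.600°) = -0.9786, H₀ = 2.9345 rad.
Bracket: H₀ sin φ sin δ + cos φ cos δ sin H₀ = 2.9345×0.99664×0.08020 + 0.08194×0.99678×0.20563 = 0.234556 + 0.016795 = 0.251351.
Q̄ = (S₀/π) × [bracket] = (589/π) × 0.251351 = 47.124 W/m².
Daily total = Q̄ × 24.66 h × 3600 s/h = 47.124 × 24.66 × 3600 / 10⁶ = 4.183 MJ/m².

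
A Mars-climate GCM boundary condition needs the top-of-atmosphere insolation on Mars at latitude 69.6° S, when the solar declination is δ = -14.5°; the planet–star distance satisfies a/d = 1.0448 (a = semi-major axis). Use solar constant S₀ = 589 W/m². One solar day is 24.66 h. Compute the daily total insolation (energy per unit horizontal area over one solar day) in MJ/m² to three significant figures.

cos H₀ = −tan(-69.6°) tan(-14.500°) = -0.6954, H₀ = 2.3398 rad.
Bracket: H₀ sin φ sin δ + cos φ cos δ sin H₀ = 2.3398×-0.93728×-0.25038 + 0.34857×0.96815×0.71862 = 0.549095 + 0.242511 = 0.791606.
Inverse-square distance factor (a/d)² = 1.0448² = 1.091607.
Q̄ = (S₀/π) × 1.091607 × [bracket] = (589/π) × 1.091607 × 0.791606 = 162.01 W/m².
Daily total = Q̄ × 24.66 h × 3600 s/h = 162.01 × 24.66 × 3600 / 10⁶ = 14.38 MJ/m².

14.4 MJ/m²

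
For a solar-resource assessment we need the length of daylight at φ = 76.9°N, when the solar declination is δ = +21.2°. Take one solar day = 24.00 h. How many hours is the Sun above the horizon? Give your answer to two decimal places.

Sunrise equation: cos H₀ = −tan φ · tan δ = -1.6668 ≤ −1, so the Sun never sets (polar day) and H₀ = π.
Daylight = 2H₀/(2π) × 24.00 h = (3.1416/π) × 24.00 = 24.00 h.

24.00 h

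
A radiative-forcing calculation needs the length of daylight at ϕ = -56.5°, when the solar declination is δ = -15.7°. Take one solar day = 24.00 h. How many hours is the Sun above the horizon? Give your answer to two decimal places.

cos h₀ = −tan ϕ · tan δ = −tan(-56.5°) × tan(-15.700°) = -0.4247, so h₀ = 2.0094 rad = 115.13°.
Daylight = 2h₀/(2π) × 24.00 h = (2.0094/π) × 24.00 = 15.35 h.

15.35 h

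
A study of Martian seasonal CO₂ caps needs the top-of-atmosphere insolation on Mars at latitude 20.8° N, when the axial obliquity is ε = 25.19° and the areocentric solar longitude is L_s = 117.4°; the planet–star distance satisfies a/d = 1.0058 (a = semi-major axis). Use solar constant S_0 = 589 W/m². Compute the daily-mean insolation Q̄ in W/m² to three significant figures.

sin δ = sin 25.19° × sin 117.4° = 0.37787, so δ = +22.202°.
cos h₀ = −tan(+20.8°) tan(+22.202°) = -0.1550, h₀ = 1.7265 rad.
Bracket: h₀ sin ϕ sin δ + cos ϕ cos δ sin h₀ = 1.7265×0.35511×0.37787 + 0.93483×0.92586×0.98791 = 0.231671 + 0.855058 = 1.086729.
Inverse-square distance factor (a/d)² = 1.0058² = 1.011634.
Q̄ = (S_0/π) × 1.011634 × [bracket] = (589/π) × 1.011634 × 1.086729 = 206.1 W/m².

Q̄ ≈ 206 W/m²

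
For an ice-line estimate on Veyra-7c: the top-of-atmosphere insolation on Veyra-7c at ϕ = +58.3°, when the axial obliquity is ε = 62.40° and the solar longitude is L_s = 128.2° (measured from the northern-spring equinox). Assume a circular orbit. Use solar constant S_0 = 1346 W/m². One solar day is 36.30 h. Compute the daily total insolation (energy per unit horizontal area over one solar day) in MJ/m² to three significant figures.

104 MJ/m²

Solar declination: sin δ = sin ε · sin L_s = sin 62.40° × sin 128.2° = 0.69643, so δ = +44.141°.
cos h₀ = −tan(+58.3°) tan(+44.141°) = -1.5713 ≤ −1 ⇒ polar day, h₀ = π.
Bracket: h₀ sin ϕ sin δ + cos ϕ cos δ sin h₀ = 3.1416×0.85081×0.69643 + 0.52547×0.71763×0.00000 = 1.861491 + 0.000000 = 1.861491.
Q̄ = (S_0/π) × [bracket] = (1346/π) × 1.861491 = 797.55 W/m².
Daily total = Q̄ × 36.30 h × 3600 s/h = 797.55 × 36.30 × 3600 / 10⁶ = 104.2 MJ/m².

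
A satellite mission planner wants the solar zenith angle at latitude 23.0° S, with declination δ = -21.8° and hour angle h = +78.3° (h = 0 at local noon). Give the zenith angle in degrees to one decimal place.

θ_z = 71.4°

cos θ_z = sin φ sin δ + cos φ cos δ cos h = 0.145105 + 0.173317 = 0.318422.
θ_z = arccos(0.318422) = 71.4°.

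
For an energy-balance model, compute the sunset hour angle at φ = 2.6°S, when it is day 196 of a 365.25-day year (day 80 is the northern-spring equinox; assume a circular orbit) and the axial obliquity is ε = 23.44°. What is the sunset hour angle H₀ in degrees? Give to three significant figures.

Solar longitude: λ_s = 360° × (196 − 80)/365.25 = 114.333°.
sin δ = sin 23.44° × sin 114.333° = 0.36245, so δ = +21.251°.
cos H₀ = −tan φ · tan δ = −tan(-2.6°) × tan(+21.251°) = 0.0177, so H₀ = 1.5531 rad = 88.99°.

H₀ = 89.0°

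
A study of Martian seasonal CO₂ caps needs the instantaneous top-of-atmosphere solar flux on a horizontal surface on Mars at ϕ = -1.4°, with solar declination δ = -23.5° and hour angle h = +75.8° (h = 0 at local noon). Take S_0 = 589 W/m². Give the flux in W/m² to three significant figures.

138 W/m²

cos θ_z = sin ϕ sin δ + cos ϕ cos δ cos h = 0.009742 + 0.224894 = 0.234636.
Flux = S_0 · cos θ_z = 589 × 0.234636 = 138.2 W/m².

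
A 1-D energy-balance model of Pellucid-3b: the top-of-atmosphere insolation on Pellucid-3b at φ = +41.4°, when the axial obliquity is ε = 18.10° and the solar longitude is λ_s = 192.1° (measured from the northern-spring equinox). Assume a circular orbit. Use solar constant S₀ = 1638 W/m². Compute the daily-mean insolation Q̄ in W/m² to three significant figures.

Solar declination: sin δ = sin ε · sin λ_s = sin 18.10° × sin 192.1° = -0.06512, so δ = -3.734°.
cos H₀ = −tan(+41.4°) tan(-3.734°) = 0.0575, H₀ = 1.5132 rad.
Bracket: H₀ sin φ sin δ + cos φ cos δ sin H₀ = 1.5132×0.66131×-0.06512 + 0.75011×0.99788×0.99834 = -0.065165 + 0.747277 = 0.682112.
Q̄ = (S₀/π) × [bracket] = (1638/π) × 0.682112 = 355.6 W/m².

Q̄ ≈ 356 W/m²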